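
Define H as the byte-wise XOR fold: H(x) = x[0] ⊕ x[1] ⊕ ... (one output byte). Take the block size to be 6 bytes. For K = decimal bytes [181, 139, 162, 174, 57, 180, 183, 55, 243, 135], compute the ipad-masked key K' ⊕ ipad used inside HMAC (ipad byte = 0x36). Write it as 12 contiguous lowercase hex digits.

Key decimal bytes [181, 139, 162, 174, 57, 180, 183, 55, 243, 135] = b5 8b a2 ae 39 b4 b7 37 f3 87 is 10 bytes > B = 6, so hash it first: H(key) = 4b, then zero-pad to 6 bytes: K' = 4b 00 00 00 00 00.
XOR each byte with 0x36: 4b⊕36=7d, 00⊕36=36, 00⊕36=36, 00⊕36=36, 00⊕36=36, 00⊕36=36.

7d3636363636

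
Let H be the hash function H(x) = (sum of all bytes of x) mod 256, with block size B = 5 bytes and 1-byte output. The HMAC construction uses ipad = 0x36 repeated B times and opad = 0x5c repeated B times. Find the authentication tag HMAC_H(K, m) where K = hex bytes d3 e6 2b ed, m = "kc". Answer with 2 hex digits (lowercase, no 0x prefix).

Key hex bytes d3 e6 2b ed is 4 bytes ≤ B = 5; zero-pad to 5 bytes: K' = d3 e6 2b ed 00.
K' ⊕ ipad = e5 d0 1d db 36.  K' ⊕ opad = 8f ba 77 b1 5c.
Inner input = (K'⊕ipad) ∥ m = e5 d0 1d db 36 ∥ 6b 63.
Inner hash: sum = 229+208+29+219+54+107+99 = 945; mod 256 = 177 → b1.
Outer input = (K'⊕opad) ∥ inner = 8f ba 77 b1 5c ∥ b1.
Outer hash (tag): sum = 143+186+119+177+92+177 = 894; mod 256 = 126 → 7e.

7e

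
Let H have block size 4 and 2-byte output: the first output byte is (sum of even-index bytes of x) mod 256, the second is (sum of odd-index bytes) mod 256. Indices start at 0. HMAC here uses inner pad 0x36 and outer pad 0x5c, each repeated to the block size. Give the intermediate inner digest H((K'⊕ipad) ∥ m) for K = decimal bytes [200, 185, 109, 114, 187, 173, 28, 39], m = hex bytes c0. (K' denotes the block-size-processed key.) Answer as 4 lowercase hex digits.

30ff

Key decimal bytes [200, 185, 109, 114, 187, 173, 28, 39] = c8 b9 6d 72 bb ad 1c 27 is 8 bytes > B = 4, so hash it first: H(key) = 0c ff, then zero-pad to 4 bytes: K' = 0c ff 00 00.
K' ⊕ ipad = 3a c9 36 36.
Inner input = 3a c9 36 36 ∥ c0.
Inner hash: even-index sum = 304 mod 256 = 48; odd-index sum = 255 mod 256 = 255 → 30 ff.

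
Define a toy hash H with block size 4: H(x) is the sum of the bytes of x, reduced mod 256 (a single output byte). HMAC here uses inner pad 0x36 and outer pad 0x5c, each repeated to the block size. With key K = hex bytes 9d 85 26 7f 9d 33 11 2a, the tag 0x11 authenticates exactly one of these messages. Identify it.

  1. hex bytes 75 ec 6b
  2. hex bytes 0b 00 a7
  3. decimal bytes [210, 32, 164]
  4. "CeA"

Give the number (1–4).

Key hex bytes 9d 85 26 7f 9d 33 11 2a is 8 bytes > B = 4, so hash it first: H(key) = d2, then zero-pad to 4 bytes: K' = d2 00 00 00.
K' ⊕ ipad = e4 36 36 36; K' ⊕ opad = 8e 5c 5c 5c.
m1: inner = H(e4 36 36 36 75 ec 6b) = 52; tag = H(8e 5c 5c 5c 52) = f4
m2: inner = H(e4 36 36 36 0b 00 a7) = 38; tag = H(8e 5c 5c 5c 38) = da
m3: inner = H(e4 36 36 36 d2 20 a4) = 1c; tag = H(8e 5c 5c 5c 1c) = be
m4: inner = H(e4 36 36 36 43 65 41) = 6f; tag = H(8e 5c 5c 5c 6f) = 11 ← matches

4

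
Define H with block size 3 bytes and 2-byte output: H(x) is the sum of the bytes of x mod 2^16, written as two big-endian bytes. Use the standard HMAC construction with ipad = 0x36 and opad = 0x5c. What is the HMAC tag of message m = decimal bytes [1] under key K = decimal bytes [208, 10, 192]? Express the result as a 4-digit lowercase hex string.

Key decimal bytes [208, 10, 192] = d0 0a c0 is exactly B = 3 bytes: K' = d0 0a c0.
K' ⊕ ipad = e6 3c f6.  K' ⊕ opad = 8c 56 9c.
Inner input = (K'⊕ipad) ∥ m = e6 3c f6 ∥ 01.
Inner hash: sum = 230+60+246+1 = 537 → 02 19.
Outer input = (K'⊕opad) ∥ inner = 8c 56 9c ∥ 02 19.
Outer hash (tag): sum = 140+86+156+2+25 = 409 → 01 99.

0199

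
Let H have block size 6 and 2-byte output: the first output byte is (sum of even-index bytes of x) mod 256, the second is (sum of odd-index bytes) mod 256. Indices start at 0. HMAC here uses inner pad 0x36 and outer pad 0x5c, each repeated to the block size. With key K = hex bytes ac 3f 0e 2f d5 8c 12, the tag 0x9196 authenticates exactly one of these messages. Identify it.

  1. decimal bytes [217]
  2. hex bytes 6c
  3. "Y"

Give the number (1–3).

Key hex bytes ac 3f 0e 2f d5 8c 12 is 7 bytes > B = 6, so hash it first: H(key) = a1 fa, then zero-pad to 6 bytes: K' = a1 fa 00 00 00 00.
K' ⊕ ipad = 97 cc 36 36 36 36; K' ⊕ opad = fd a6 5c 5c 5c 5c.
m1: inner = H(97 cc 36 36 36 36 d9) = dc 38; tag = H(fd a6 5c 5c 5c 5c dc 38) = 9196 ← matches
m2: inner = H(97 cc 36 36 36 36 6c) = 6f 38; tag = H(fd a6 5c 5c 5c 5c 6f 38) = 2496
m3: inner = H(97 cc 36 36 36 36 59) = 5c 38; tag = H(fd a6 5c 5c 5c 5c 5c 38) = 1196

1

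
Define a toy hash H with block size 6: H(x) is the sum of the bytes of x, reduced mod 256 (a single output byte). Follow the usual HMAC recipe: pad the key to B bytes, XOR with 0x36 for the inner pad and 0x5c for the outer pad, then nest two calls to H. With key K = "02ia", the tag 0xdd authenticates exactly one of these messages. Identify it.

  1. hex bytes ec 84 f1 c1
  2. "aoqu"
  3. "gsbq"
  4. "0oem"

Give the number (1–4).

3

Key "02ia" = 30 32 69 61 is 4 bytes ≤ B = 6; zero-pad to 6 bytes: K' = 30 32 69 61 00 00.
K' ⊕ ipad = 06 04 5f 57 36 36; K' ⊕ opad = 6c 6e 35 3d 5c 5c.
m1: inner = H(06 04 5f 57 36 36 ec 84 f1 c1) = 4e; tag = H(6c 6e 35 3d 5c 5c 4e) = 52
m2: inner = H(06 04 5f 57 36 36 61 6f 71 75) = e2; tag = H(6c 6e 35 3d 5c 5c e2) = e6
m3: inner = H(06 04 5f 57 36 36 67 73 62 71) = d9; tag = H(6c 6e 35 3d 5c 5c d9) = dd ← matches
m4: inner = H(06 04 5f 57 36 36 30 6f 65 6d) = 9d; tag = H(6c 6e 35 3d 5c 5c 9d) = a1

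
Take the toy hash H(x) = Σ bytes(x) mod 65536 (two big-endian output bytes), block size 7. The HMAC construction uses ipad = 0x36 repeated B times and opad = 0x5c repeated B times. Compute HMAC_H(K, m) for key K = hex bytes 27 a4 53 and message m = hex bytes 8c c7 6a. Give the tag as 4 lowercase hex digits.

0392

Key hex bytes 27 a4 53 is 3 bytes ≤ B = 7; zero-pad to 7 bytes: K' = 27 a4 53 00 00 00 00.
K' ⊕ ipad = 11 92 65 36 36 36 36.  K' ⊕ opad = 7b f8 0f 5c 5c 5c 5c.
Inner input = (K'⊕ipad) ∥ m = 11 92 65 36 36 36 36 ∥ 8c c7 6a.
Inner hash: sum = 17+146+101+54+54+54+54+140+199+106 = 925 → 03 9d.
Outer input = (K'⊕opad) ∥ inner = 7b f8 0f 5c 5c 5c 5c ∥ 03 9d.
Outer hash (tag): sum = 123+248+15+92+92+92+92+3+157 = 914 → 03 92.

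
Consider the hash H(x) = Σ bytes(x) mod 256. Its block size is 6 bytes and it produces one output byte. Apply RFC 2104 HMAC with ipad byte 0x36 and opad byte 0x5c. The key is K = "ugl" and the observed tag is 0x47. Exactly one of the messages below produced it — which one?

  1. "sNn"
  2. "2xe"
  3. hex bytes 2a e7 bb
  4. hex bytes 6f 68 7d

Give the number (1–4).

2

Key "ugl" = 75 67 6c is 3 bytes ≤ B = 6; zero-pad to 6 bytes: K' = 75 67 6c 00 00 00.
K' ⊕ ipad = 43 51 5a 36 36 36; K' ⊕ opad = 29 3b 30 5c 5c 5c.
m1: inner = H(43 51 5a 36 36 36 73 4e 6e) = bf; tag = H(29 3b 30 5c 5c 5c bf) = 67
m2: inner = H(43 51 5a 36 36 36 32 78 65) = 9f; tag = H(29 3b 30 5c 5c 5c 9f) = 47 ← matches
m3: inner = H(43 51 5a 36 36 36 2a e7 bb) = 5c; tag = H(29 3b 30 5c 5c 5c 5c) = 04
m4: inner = H(43 51 5a 36 36 36 6f 68 7d) = e4; tag = H(29 3b 30 5c 5c 5c e4) = 8c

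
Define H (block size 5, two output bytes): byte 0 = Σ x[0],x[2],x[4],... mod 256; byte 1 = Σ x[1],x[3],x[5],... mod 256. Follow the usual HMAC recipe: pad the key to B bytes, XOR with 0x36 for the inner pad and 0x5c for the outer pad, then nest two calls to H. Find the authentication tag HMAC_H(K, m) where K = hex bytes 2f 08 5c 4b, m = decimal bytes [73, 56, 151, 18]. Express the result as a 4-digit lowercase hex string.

Key hex bytes 2f 08 5c 4b is 4 bytes ≤ B = 5; zero-pad to 5 bytes: K' = 2f 08 5c 4b 00.
K' ⊕ ipad = 19 3e 6a 7d 36.  K' ⊕ opad = 73 54 00 17 5c.
Inner input = (K'⊕ipad) ∥ m = 19 3e 6a 7d 36 ∥ 49 38 97 12.
Inner hash: even-index sum = 259 mod 256 = 3; odd-index sum = 411 mod 256 = 155 → 03 9b.
Outer input = (K'⊕opad) ∥ inner = 73 54 00 17 5c ∥ 03 9b.
Outer hash (tag): even-index sum = 362 mod 256 = 106; odd-index sum = 110 mod 256 = 110 → 6a 6e.

6a6e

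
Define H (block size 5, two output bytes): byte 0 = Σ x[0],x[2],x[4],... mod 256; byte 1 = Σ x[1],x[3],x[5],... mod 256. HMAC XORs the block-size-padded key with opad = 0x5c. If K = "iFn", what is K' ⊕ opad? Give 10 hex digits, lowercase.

Key "iFn" = 69 46 6e is 3 bytes ≤ B = 5; zero-pad to 5 bytes: K' = 69 46 6e 00 00.
XOR each byte with 0x5c: 69⊕5c=35, 46⊕5c=1a, 6e⊕5c=32, 00⊕5c=5c, 00⊕5c=5c.

351a325c5c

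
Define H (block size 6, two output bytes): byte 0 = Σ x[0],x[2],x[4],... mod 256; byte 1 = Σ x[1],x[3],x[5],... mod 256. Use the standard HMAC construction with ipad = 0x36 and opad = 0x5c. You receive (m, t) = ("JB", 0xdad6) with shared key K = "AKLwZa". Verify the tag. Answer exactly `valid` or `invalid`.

Key "AKLwZa" = 41 4b 4c 77 5a 61 is exactly B = 6 bytes: K' = 41 4b 4c 77 5a 61.
K' ⊕ ipad = 77 7d 7a 41 6c 57; K' ⊕ opad = 1d 17 10 2b 06 3d.
Inner hash: even-index sum = 423 mod 256 = 167; odd-index sum = 343 mod 256 = 87 → a7 57.
Outer hash (recomputed tag): even-index sum = 218 mod 256 = 218; odd-index sum = 214 mod 256 = 214 → da d6.
Recomputed tag = dad6; claimed = dad6 → match.

valid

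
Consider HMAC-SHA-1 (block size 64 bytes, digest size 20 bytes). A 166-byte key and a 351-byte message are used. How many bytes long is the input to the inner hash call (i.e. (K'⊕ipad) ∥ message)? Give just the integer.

Key is 166 > 64 bytes, so it is hashed to 20 bytes then zero-padded to 64: |K'| = 64.
Inner input = (K'⊕ipad) ∥ m → 64 + 351 = 415 bytes.

415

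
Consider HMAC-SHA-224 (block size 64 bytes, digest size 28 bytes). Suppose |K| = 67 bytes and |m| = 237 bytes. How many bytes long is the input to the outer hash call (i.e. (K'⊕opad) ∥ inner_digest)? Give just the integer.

92

Key is 67 > 64 bytes, so it is hashed to 28 bytes then zero-padded to 64: |K'| = 64.
Outer input = (K'⊕opad) ∥ H(inner) → 64 + 28 = 92 bytes.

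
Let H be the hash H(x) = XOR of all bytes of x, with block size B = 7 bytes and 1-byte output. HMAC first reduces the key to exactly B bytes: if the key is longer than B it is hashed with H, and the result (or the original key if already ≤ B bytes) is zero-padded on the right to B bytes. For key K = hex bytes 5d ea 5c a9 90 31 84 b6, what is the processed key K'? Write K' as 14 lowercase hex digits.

d1000000000000

|K| = 8 > B = 7, so first hash the key.
H(K): XOR 5d⊕ea⊕5c⊕a9⊕90⊕31⊕84⊕b6 = d1.
Zero-pad H(K) = d1 to 7 bytes: K' = d1 00 00 00 00 00 00.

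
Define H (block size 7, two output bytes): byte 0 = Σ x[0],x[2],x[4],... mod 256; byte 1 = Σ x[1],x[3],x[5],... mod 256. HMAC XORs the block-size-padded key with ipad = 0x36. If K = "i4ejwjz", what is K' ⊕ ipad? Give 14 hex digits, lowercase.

5f02535c415c4c

Key "i4ejwjz" = 69 34 65 6a 77 6a 7a is exactly B = 7 bytes: K' = 69 34 65 6a 77 6a 7a.
XOR each byte with 0x36: 69⊕36=5f, 34⊕36=02, 65⊕36=53, 6a⊕36=5c, 77⊕36=41, 6a⊕36=5c, 7a⊕36=4c.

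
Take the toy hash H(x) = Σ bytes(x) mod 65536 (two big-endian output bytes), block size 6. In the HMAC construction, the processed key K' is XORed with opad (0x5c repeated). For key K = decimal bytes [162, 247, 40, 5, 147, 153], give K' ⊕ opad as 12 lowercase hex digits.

feab7459cfc5

Key decimal bytes [162, 247, 40, 5, 147, 153] = a2 f7 28 05 93 99 is exactly B = 6 bytes: K' = a2 f7 28 05 93 99.
XOR each byte with 0x5c: a2⊕5c=fe, f7⊕5c=ab, 28⊕5c=74, 05⊕5c=59, 93⊕5c=cf, 99⊕5c=c5.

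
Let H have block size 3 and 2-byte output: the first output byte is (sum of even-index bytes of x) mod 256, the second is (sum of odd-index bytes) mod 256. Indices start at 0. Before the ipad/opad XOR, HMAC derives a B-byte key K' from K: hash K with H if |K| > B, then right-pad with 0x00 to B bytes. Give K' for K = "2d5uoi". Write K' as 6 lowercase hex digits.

d64200

|K| = 6 > B = 3, so first hash the key.
H(K): even-index sum = 214 mod 256 = 214; odd-index sum = 322 mod 256 = 66 → d6 42.
Zero-pad H(K) = d6 42 to 3 bytes: K' = d6 42 00.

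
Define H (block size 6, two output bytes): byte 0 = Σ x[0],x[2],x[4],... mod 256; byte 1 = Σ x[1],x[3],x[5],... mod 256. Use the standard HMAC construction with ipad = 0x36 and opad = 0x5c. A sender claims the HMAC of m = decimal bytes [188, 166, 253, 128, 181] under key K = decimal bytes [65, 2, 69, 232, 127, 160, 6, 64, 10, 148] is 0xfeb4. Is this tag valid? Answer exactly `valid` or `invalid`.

Key decimal bytes [65, 2, 69, 232, 127, 160, 6, 64, 10, 148] = 41 02 45 e8 7f a0 06 40 0a 94 is 10 bytes > B = 6, so hash it first: H(key) = 15 5e, then zero-pad to 6 bytes: K' = 15 5e 00 00 00 00.
K' ⊕ ipad = 23 68 36 36 36 36; K' ⊕ opad = 49 02 5c 5c 5c 5c.
Inner hash: even-index sum = 765 mod 256 = 253; odd-index sum = 506 mod 256 = 250 → fd fa.
Outer hash (recomputed tag): even-index sum = 510 mod 256 = 254; odd-index sum = 436 mod 256 = 180 → fe b4.
Recomputed tag = feb4; claimed = feb4 → match.

valid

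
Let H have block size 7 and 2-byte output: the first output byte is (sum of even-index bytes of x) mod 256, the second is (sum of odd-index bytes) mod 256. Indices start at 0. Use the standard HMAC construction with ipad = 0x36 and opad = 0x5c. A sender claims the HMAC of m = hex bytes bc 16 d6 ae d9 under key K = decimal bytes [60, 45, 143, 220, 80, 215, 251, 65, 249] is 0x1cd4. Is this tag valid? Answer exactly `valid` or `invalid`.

Key decimal bytes [60, 45, 143, 220, 80, 215, 251, 65, 249] = 3c 2d 8f dc 50 d7 fb 41 f9 is 9 bytes > B = 7, so hash it first: H(key) = 0f 21, then zero-pad to 7 bytes: K' = 0f 21 00 00 00 00 00.
K' ⊕ ipad = 39 17 36 36 36 36 36; K' ⊕ opad = 53 7d 5c 5c 5c 5c 5c.
Inner hash: even-index sum = 415 mod 256 = 159; odd-index sum = 750 mod 256 = 238 → 9f ee.
Outer hash (recomputed tag): even-index sum = 597 mod 256 = 85; odd-index sum = 468 mod 256 = 212 → 55 d4.
Recomputed tag = 55d4; claimed = 1cd4 → mismatch.

invalid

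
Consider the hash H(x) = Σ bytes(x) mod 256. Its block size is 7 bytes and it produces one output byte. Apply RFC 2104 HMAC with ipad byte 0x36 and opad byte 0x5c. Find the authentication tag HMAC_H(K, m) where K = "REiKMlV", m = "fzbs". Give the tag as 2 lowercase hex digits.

5b

Key "REiKMlV" = 52 45 69 4b 4d 6c 56 is exactly B = 7 bytes: K' = 52 45 69 4b 4d 6c 56.
K' ⊕ ipad = 64 73 5f 7d 7b 5a 60.  K' ⊕ opad = 0e 19 35 17 11 30 0a.
Inner input = (K'⊕ipad) ∥ m = 64 73 5f 7d 7b 5a 60 ∥ 66 7a 62 73.
Inner hash: sum = 100+115+95+125+123+90+96+102+122+98+115 = 1181; mod 256 = 157 → 9d.
Outer input = (K'⊕opad) ∥ inner = 0e 19 35 17 11 30 0a ∥ 9d.
Outer hash (tag): sum = 14+25+53+23+17+48+10+157 = 347; mod 256 = 91 → 5b.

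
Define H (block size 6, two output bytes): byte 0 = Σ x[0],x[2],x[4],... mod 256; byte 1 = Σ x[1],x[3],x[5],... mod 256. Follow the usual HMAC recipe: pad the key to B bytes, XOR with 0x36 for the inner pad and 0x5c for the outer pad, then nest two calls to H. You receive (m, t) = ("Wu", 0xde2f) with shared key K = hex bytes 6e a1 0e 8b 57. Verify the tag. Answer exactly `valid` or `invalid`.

Key hex bytes 6e a1 0e 8b 57 is 5 bytes ≤ B = 6; zero-pad to 6 bytes: K' = 6e a1 0e 8b 57 00.
K' ⊕ ipad = 58 97 38 bd 61 36; K' ⊕ opad = 32 fd 52 d7 0b 5c.
Inner hash: even-index sum = 328 mod 256 = 72; odd-index sum = 511 mod 256 = 255 → 48 ff.
Outer hash (recomputed tag): even-index sum = 215 mod 256 = 215; odd-index sum = 815 mod 256 = 47 → d7 2f.
Recomputed tag = d72f; claimed = de2f → mismatch.

invalid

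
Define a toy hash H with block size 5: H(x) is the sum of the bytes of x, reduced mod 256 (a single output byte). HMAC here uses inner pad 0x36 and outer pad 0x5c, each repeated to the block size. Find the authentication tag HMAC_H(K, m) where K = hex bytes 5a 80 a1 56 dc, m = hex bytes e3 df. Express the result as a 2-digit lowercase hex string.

2e

Key hex bytes 5a 80 a1 56 dc is exactly B = 5 bytes: K' = 5a 80 a1 56 dc.
K' ⊕ ipad = 6c b6 97 60 ea.  K' ⊕ opad = 06 dc fd 0a 80.
Inner input = (K'⊕ipad) ∥ m = 6c b6 97 60 ea ∥ e3 df.
Inner hash: sum = 108+182+151+96+234+227+223 = 1221; mod 256 = 197 → c5.
Outer input = (K'⊕opad) ∥ inner = 06 dc fd 0a 80 ∥ c5.
Outer hash (tag): sum = 6+220+253+10+128+197 = 814; mod 256 = 46 → 2e.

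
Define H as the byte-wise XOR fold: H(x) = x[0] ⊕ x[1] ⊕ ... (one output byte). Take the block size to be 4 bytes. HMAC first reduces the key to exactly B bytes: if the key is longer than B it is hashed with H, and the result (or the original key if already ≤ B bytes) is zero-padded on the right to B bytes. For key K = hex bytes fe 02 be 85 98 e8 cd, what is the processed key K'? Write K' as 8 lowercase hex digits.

7a000000

|K| = 7 > B = 4, so first hash the key.
H(K): XOR fe⊕02⊕be⊕85⊕98⊕e8⊕cd = 7a.
Zero-pad H(K) = 7a to 4 bytes: K' = 7a 00 00 00.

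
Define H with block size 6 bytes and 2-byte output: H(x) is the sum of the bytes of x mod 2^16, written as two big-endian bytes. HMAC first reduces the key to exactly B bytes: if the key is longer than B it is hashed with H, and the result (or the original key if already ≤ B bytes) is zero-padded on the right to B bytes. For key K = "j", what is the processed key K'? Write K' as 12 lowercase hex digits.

6a0000000000

Key "j" = 6a is 1 byte ≤ B = 6; zero-pad to 6 bytes: K' = 6a 00 00 00 00 00.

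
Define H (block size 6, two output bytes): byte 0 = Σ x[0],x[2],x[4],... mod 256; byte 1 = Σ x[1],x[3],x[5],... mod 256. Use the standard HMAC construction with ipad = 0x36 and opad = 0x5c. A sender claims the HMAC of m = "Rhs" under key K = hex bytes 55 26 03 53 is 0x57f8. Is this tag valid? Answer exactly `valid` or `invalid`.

valid

Key hex bytes 55 26 03 53 is 4 bytes ≤ B = 6; zero-pad to 6 bytes: K' = 55 26 03 53 00 00.
K' ⊕ ipad = 63 10 35 65 36 36; K' ⊕ opad = 09 7a 5f 0f 5c 5c.
Inner hash: even-index sum = 403 mod 256 = 147; odd-index sum = 275 mod 256 = 19 → 93 13.
Outer hash (recomputed tag): even-index sum = 343 mod 256 = 87; odd-index sum = 248 mod 256 = 248 → 57 f8.
Recomputed tag = 57f8; claimed = 57f8 → match.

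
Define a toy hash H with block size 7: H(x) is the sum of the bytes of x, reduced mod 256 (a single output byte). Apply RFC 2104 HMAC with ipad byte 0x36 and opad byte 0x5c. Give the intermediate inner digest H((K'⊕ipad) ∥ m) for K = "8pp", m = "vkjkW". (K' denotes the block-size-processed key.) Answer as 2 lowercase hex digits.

7f

Key "8pp" = 38 70 70 is 3 bytes ≤ B = 7; zero-pad to 7 bytes: K' = 38 70 70 00 00 00 00.
K' ⊕ ipad = 0e 46 46 36 36 36 36.
Inner input = 0e 46 46 36 36 36 36 ∥ 76 6b 6a 6b 57.
Inner hash: sum = 14+70+70+54+54+54+54+118+107+106+107+87 = 895; mod 256 = 127 → 7f.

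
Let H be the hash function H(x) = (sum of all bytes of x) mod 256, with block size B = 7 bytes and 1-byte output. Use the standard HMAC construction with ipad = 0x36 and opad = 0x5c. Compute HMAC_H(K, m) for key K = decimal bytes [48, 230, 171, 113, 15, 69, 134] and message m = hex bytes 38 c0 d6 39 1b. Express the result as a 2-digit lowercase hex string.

Key decimal bytes [48, 230, 171, 113, 15, 69, 134] = 30 e6 ab 71 0f 45 86 is exactly B = 7 bytes: K' = 30 e6 ab 71 0f 45 86.
K' ⊕ ipad = 06 d0 9d 47 39 73 b0.  K' ⊕ opad = 6c ba f7 2d 53 19 da.
Inner input = (K'⊕ipad) ∥ m = 06 d0 9d 47 39 73 b0 ∥ 38 c0 d6 39 1b.
Inner hash: sum = 6+208+157+71+57+115+176+56+192+214+57+27 = 1336; mod 256 = 56 → 38.
Outer input = (K'⊕opad) ∥ inner = 6c ba f7 2d 53 19 da ∥ 38.
Outer hash (tag): sum = 108+186+247+45+83+25+218+56 = 968; mod 256 = 200 → c8.

c8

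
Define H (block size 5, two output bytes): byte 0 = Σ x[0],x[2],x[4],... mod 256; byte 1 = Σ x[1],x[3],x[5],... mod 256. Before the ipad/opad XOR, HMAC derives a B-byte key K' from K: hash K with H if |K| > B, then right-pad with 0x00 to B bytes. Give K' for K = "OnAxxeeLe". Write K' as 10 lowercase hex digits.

|K| = 9 > B = 5, so first hash the key.
H(K): even-index sum = 466 mod 256 = 210; odd-index sum = 407 mod 256 = 151 → d2 97.
Zero-pad H(K) = d2 97 to 5 bytes: K' = d2 97 00 00 00.

d297000000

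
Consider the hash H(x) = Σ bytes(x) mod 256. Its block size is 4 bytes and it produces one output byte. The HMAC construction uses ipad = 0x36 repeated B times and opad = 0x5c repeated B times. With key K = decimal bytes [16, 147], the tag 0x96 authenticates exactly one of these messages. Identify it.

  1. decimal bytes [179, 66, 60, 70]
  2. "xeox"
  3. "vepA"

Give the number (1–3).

3

Key decimal bytes [16, 147] = 10 93 is 2 bytes ≤ B = 4; zero-pad to 4 bytes: K' = 10 93 00 00.
K' ⊕ ipad = 26 a5 36 36; K' ⊕ opad = 4c cf 5c 5c.
m1: inner = H(26 a5 36 36 b3 42 3c 46) = ae; tag = H(4c cf 5c 5c ae) = 81
m2: inner = H(26 a5 36 36 78 65 6f 78) = fb; tag = H(4c cf 5c 5c fb) = ce
m3: inner = H(26 a5 36 36 76 65 70 41) = c3; tag = H(4c cf 5c 5c c3) = 96 ← matches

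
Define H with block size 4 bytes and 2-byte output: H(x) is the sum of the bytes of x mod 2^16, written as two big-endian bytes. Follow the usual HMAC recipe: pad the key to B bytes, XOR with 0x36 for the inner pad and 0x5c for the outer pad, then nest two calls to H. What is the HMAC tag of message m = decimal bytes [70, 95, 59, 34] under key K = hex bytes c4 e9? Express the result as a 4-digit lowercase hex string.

Key hex bytes c4 e9 is 2 bytes ≤ B = 4; zero-pad to 4 bytes: K' = c4 e9 00 00.
K' ⊕ ipad = f2 df 36 36.  K' ⊕ opad = 98 b5 5c 5c.
Inner input = (K'⊕ipad) ∥ m = f2 df 36 36 ∥ 46 5f 3b 22.
Inner hash: sum = 242+223+54+54+70+95+59+34 = 831 → 03 3f.
Outer input = (K'⊕opad) ∥ inner = 98 b5 5c 5c ∥ 03 3f.
Outer hash (tag): sum = 152+181+92+92+3+63 = 583 → 02 47.

0247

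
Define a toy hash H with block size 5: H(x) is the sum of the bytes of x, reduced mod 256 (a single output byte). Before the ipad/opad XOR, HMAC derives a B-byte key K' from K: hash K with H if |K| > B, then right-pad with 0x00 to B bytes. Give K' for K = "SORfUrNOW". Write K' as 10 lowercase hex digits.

1500000000

|K| = 9 > B = 5, so first hash the key.
H(K): sum = 83+79+82+102+85+114+78+79+87 = 789; mod 256 = 21 → 15.
Zero-pad H(K) = 15 to 5 bytes: K' = 15 00 00 00 00.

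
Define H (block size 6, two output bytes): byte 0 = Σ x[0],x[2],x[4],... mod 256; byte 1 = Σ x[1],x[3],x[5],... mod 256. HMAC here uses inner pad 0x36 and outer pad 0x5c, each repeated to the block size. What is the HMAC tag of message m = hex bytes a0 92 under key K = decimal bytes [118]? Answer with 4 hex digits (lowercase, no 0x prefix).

2e48

Key decimal bytes [118] = 76 is 1 byte ≤ B = 6; zero-pad to 6 bytes: K' = 76 00 00 00 00 00.
K' ⊕ ipad = 40 36 36 36 36 36.  K' ⊕ opad = 2a 5c 5c 5c 5c 5c.
Inner input = (K'⊕ipad) ∥ m = 40 36 36 36 36 36 ∥ a0 92.
Inner hash: even-index sum = 332 mod 256 = 76; odd-index sum = 308 mod 256 = 52 → 4c 34.
Outer input = (K'⊕opad) ∥ inner = 2a 5c 5c 5c 5c 5c ∥ 4c 34.
Outer hash (tag): even-index sum = 302 mod 256 = 46; odd-index sum = 328 mod 256 = 72 → 2e 48.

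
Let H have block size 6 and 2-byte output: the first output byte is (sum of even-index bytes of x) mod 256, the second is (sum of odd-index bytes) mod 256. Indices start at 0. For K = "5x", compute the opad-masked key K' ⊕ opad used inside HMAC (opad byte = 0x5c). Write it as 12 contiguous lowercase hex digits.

69245c5c5c5c

Key "5x" = 35 78 is 2 bytes ≤ B = 6; zero-pad to 6 bytes: K' = 35 78 00 00 00 00.
XOR each byte with 0x5c: 35⊕5c=69, 78⊕5c=24, 00⊕5c=5c, 00⊕5c=5c, 00⊕5c=5c, 00⊕5c=5c.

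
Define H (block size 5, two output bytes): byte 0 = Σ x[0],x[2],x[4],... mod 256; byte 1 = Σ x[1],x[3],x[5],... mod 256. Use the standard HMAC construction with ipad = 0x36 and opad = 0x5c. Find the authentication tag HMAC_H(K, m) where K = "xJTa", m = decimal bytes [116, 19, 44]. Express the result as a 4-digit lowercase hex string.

fb4c

Key "xJTa" = 78 4a 54 61 is 4 bytes ≤ B = 5; zero-pad to 5 bytes: K' = 78 4a 54 61 00.
K' ⊕ ipad = 4e 7c 62 57 36.  K' ⊕ opad = 24 16 08 3d 5c.
Inner input = (K'⊕ipad) ∥ m = 4e 7c 62 57 36 ∥ 74 13 2c.
Inner hash: even-index sum = 249 mod 256 = 249; odd-index sum = 371 mod 256 = 115 → f9 73.
Outer input = (K'⊕opad) ∥ inner = 24 16 08 3d 5c ∥ f9 73.
Outer hash (tag): even-index sum = 251 mod 256 = 251; odd-index sum = 332 mod 256 = 76 → fb 4c.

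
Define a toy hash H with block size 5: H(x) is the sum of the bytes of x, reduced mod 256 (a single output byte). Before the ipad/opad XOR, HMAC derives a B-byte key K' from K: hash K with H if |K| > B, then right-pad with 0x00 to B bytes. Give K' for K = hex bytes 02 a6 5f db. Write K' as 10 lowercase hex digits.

02a65fdb00

Key hex bytes 02 a6 5f db is 4 bytes ≤ B = 5; zero-pad to 5 bytes: K' = 02 a6 5f db 00.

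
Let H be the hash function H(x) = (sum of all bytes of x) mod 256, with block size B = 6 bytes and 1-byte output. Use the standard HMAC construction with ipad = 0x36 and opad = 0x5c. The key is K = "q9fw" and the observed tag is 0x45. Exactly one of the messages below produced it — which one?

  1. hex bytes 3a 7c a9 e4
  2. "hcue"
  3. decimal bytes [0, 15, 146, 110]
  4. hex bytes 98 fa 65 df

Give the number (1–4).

1

Key "q9fw" = 71 39 66 77 is 4 bytes ≤ B = 6; zero-pad to 6 bytes: K' = 71 39 66 77 00 00.
K' ⊕ ipad = 47 0f 50 41 36 36; K' ⊕ opad = 2d 65 3a 2b 5c 5c.
m1: inner = H(47 0f 50 41 36 36 3a 7c a9 e4) = 96; tag = H(2d 65 3a 2b 5c 5c 96) = 45 ← matches
m2: inner = H(47 0f 50 41 36 36 68 63 75 65) = f8; tag = H(2d 65 3a 2b 5c 5c f8) = a7
m3: inner = H(47 0f 50 41 36 36 00 0f 92 6e) = 62; tag = H(2d 65 3a 2b 5c 5c 62) = 11
m4: inner = H(47 0f 50 41 36 36 98 fa 65 df) = 29; tag = H(2d 65 3a 2b 5c 5c 29) = d8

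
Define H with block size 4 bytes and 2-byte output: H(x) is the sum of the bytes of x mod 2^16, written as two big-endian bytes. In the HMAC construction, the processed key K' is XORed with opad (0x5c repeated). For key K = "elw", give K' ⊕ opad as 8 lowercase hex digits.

39302b5c

Key "elw" = 65 6c 77 is 3 bytes ≤ B = 4; zero-pad to 4 bytes: K' = 65 6c 77 00.
XOR each byte with 0x5c: 65⊕5c=39, 6c⊕5c=30, 77⊕5c=2b, 00⊕5c=5c.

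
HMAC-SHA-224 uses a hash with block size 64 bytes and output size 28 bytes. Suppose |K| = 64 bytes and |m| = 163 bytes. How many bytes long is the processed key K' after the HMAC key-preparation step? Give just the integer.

64

Key is 64 ≤ 64 bytes, zero-padded: |K'| = 64.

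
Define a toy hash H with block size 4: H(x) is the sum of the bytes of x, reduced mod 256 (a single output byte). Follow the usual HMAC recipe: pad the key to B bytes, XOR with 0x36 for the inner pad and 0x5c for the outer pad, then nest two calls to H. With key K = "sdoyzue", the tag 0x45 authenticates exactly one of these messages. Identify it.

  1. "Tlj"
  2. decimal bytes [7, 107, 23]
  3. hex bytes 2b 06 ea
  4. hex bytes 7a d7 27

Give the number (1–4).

3

Key "sdoyzue" = 73 64 6f 79 7a 75 65 is 7 bytes > B = 4, so hash it first: H(key) = 13, then zero-pad to 4 bytes: K' = 13 00 00 00.
K' ⊕ ipad = 25 36 36 36; K' ⊕ opad = 4f 5c 5c 5c.
m1: inner = H(25 36 36 36 54 6c 6a) = f1; tag = H(4f 5c 5c 5c f1) = 54
m2: inner = H(25 36 36 36 07 6b 17) = 50; tag = H(4f 5c 5c 5c 50) = b3
m3: inner = H(25 36 36 36 2b 06 ea) = e2; tag = H(4f 5c 5c 5c e2) = 45 ← matches
m4: inner = H(25 36 36 36 7a d7 27) = 3f; tag = H(4f 5c 5c 5c 3f) = a2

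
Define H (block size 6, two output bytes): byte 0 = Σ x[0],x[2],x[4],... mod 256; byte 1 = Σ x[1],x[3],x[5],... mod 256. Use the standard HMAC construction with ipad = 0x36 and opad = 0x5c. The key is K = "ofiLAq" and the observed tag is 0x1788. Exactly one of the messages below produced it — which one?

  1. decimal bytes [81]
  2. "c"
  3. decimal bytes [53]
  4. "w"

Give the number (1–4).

2

Key "ofiLAq" = 6f 66 69 4c 41 71 is exactly B = 6 bytes: K' = 6f 66 69 4c 41 71.
K' ⊕ ipad = 59 50 5f 7a 77 47; K' ⊕ opad = 33 3a 35 10 1d 2d.
m1: inner = H(59 50 5f 7a 77 47 51) = 80 11; tag = H(33 3a 35 10 1d 2d 80 11) = 0588
m2: inner = H(59 50 5f 7a 77 47 63) = 92 11; tag = H(33 3a 35 10 1d 2d 92 11) = 1788 ← matches
m3: inner = H(59 50 5f 7a 77 47 35) = 64 11; tag = H(33 3a 35 10 1d 2d 64 11) = e988
m4: inner = H(59 50 5f 7a 77 47 77) = a6 11; tag = H(33 3a 35 10 1d 2d a6 11) = 2b88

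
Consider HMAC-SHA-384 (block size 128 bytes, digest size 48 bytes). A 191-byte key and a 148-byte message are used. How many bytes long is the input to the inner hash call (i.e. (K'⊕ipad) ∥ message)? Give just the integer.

Key is 191 > 128 bytes, so it is hashed to 48 bytes then zero-padded to 128: |K'| = 128.
Inner input = (K'⊕ipad) ∥ m → 128 + 148 = 276 bytes.

276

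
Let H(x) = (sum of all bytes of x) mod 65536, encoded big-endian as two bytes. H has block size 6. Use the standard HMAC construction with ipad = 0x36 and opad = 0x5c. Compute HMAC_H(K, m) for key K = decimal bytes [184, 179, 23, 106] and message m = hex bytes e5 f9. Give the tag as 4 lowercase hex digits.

03e9

Key decimal bytes [184, 179, 23, 106] = b8 b3 17 6a is 4 bytes ≤ B = 6; zero-pad to 6 bytes: K' = b8 b3 17 6a 00 00.
K' ⊕ ipad = 8e 85 21 5c 36 36.  K' ⊕ opad = e4 ef 4b 36 5c 5c.
Inner input = (K'⊕ipad) ∥ m = 8e 85 21 5c 36 36 ∥ e5 f9.
Inner hash: sum = 142+133+33+92+54+54+229+249 = 986 → 03 da.
Outer input = (K'⊕opad) ∥ inner = e4 ef 4b 36 5c 5c ∥ 03 da.
Outer hash (tag): sum = 228+239+75+54+92+92+3+218 = 1001 → 03 e9.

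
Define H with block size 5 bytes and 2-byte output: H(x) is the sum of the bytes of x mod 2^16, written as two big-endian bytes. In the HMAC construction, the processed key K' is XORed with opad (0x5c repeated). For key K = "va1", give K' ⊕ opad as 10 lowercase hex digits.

2a3d6d5c5c

Key "va1" = 76 61 31 is 3 bytes ≤ B = 5; zero-pad to 5 bytes: K' = 76 61 31 00 00.
XOR each byte with 0x5c: 76⊕5c=2a, 61⊕5c=3d, 31⊕5c=6d, 00⊕5c=5c, 00⊕5c=5c.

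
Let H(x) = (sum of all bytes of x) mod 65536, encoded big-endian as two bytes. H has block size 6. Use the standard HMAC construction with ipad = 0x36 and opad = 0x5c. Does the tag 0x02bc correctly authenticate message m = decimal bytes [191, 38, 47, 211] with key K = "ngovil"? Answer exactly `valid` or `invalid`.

invalid

Key "ngovil" = 6e 67 6f 76 69 6c is exactly B = 6 bytes: K' = 6e 67 6f 76 69 6c.
K' ⊕ ipad = 58 51 59 40 5f 5a; K' ⊕ opad = 32 3b 33 2a 35 30.
Inner hash: sum = 88+81+89+64+95+90+191+38+47+211 = 994 → 03 e2.
Outer hash (recomputed tag): sum = 50+59+51+42+53+48+3+226 = 532 → 02 14.
Recomputed tag = 0214; claimed = 02bc → mismatch.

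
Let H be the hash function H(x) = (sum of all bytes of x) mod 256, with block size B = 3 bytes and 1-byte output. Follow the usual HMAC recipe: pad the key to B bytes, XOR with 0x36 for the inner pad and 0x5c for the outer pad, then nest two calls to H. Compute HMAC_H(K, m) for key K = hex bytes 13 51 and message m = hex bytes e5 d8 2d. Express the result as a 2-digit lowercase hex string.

Key hex bytes 13 51 is 2 bytes ≤ B = 3; zero-pad to 3 bytes: K' = 13 51 00.
K' ⊕ ipad = 25 67 36.  K' ⊕ opad = 4f 0d 5c.
Inner input = (K'⊕ipad) ∥ m = 25 67 36 ∥ e5 d8 2d.
Inner hash: sum = 37+103+54+229+216+45 = 684; mod 256 = 172 → ac.
Outer input = (K'⊕opad) ∥ inner = 4f 0d 5c ∥ ac.
Outer hash (tag): sum = 79+13+92+172 = 356; mod 256 = 100 → 64.

64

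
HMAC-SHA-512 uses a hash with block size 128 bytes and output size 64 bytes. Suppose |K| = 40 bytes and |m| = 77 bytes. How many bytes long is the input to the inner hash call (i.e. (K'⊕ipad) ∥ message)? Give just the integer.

205

Key is 40 ≤ 128 bytes, zero-padded: |K'| = 128.
Inner input = (K'⊕ipad) ∥ m → 128 + 77 = 205 bytes.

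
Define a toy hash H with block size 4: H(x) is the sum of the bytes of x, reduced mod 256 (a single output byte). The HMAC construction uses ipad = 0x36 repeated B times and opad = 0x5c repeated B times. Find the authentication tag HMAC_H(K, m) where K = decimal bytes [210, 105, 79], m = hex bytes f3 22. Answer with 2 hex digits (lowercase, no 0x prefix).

Key decimal bytes [210, 105, 79] = d2 69 4f is 3 bytes ≤ B = 4; zero-pad to 4 bytes: K' = d2 69 4f 00.
K' ⊕ ipad = e4 5f 79 36.  K' ⊕ opad = 8e 35 13 5c.
Inner input = (K'⊕ipad) ∥ m = e4 5f 79 36 ∥ f3 22.
Inner hash: sum = 228+95+121+54+243+34 = 775; mod 256 = 7 → 07.
Outer input = (K'⊕opad) ∥ inner = 8e 35 13 5c ∥ 07.
Outer hash (tag): sum = 142+53+19+92+7 = 313; mod 256 = 57 → 39.

39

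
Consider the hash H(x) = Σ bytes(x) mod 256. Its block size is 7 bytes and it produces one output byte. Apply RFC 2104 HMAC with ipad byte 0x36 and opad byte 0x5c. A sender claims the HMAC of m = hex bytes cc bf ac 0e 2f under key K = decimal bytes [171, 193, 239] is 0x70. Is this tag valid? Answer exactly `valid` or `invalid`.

Key decimal bytes [171, 193, 239] = ab c1 ef is 3 bytes ≤ B = 7; zero-pad to 7 bytes: K' = ab c1 ef 00 00 00 00.
K' ⊕ ipad = 9d f7 d9 36 36 36 36; K' ⊕ opad = f7 9d b3 5c 5c 5c 5c.
Inner hash: sum = 157+247+217+54+54+54+54+204+191+172+14+47 = 1465; mod 256 = 185 → b9.
Outer hash (recomputed tag): sum = 247+157+179+92+92+92+92+185 = 1136; mod 256 = 112 → 70.
Recomputed tag = 70; claimed = 70 → match.

valid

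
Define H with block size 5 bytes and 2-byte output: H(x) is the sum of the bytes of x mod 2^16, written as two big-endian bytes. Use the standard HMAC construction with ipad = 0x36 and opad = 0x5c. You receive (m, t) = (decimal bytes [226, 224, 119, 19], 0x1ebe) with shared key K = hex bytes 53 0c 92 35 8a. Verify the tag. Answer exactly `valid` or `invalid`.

invalid

Key hex bytes 53 0c 92 35 8a is exactly B = 5 bytes: K' = 53 0c 92 35 8a.
K' ⊕ ipad = 65 3a a4 03 bc; K' ⊕ opad = 0f 50 ce 69 d6.
Inner hash: sum = 101+58+164+3+188+226+224+119+19 = 1102 → 04 4e.
Outer hash (recomputed tag): sum = 15+80+206+105+214+4+78 = 702 → 02 be.
Recomputed tag = 02be; claimed = 1ebe → mismatch.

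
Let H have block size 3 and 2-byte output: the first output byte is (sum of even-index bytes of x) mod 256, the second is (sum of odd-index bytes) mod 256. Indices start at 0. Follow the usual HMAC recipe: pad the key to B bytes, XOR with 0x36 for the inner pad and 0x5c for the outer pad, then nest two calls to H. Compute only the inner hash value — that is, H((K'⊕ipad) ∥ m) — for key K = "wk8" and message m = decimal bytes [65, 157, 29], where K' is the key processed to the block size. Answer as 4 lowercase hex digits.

Key "wk8" = 77 6b 38 is exactly B = 3 bytes: K' = 77 6b 38.
K' ⊕ ipad = 41 5d 0e.
Inner input = 41 5d 0e ∥ 41 9d 1d.
Inner hash: even-index sum = 236 mod 256 = 236; odd-index sum = 187 mod 256 = 187 → ec bb.

ecbb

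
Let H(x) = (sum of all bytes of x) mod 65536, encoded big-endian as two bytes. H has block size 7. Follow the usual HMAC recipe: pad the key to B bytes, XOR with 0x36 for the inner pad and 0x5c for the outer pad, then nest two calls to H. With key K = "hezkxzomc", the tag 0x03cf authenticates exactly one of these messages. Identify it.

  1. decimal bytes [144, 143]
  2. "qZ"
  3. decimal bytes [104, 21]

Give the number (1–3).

2

Key "hezkxzomc" = 68 65 7a 6b 78 7a 6f 6d 63 is 9 bytes > B = 7, so hash it first: H(key) = 03 e3, then zero-pad to 7 bytes: K' = 03 e3 00 00 00 00 00.
K' ⊕ ipad = 35 d5 36 36 36 36 36; K' ⊕ opad = 5f bf 5c 5c 5c 5c 5c.
m1: inner = H(35 d5 36 36 36 36 36 90 8f) = 03 37; tag = H(5f bf 5c 5c 5c 5c 5c 03 37) = 0324
m2: inner = H(35 d5 36 36 36 36 36 71 5a) = 02 e3; tag = H(5f bf 5c 5c 5c 5c 5c 02 e3) = 03cf ← matches
m3: inner = H(35 d5 36 36 36 36 36 68 15) = 02 95; tag = H(5f bf 5c 5c 5c 5c 5c 02 95) = 0381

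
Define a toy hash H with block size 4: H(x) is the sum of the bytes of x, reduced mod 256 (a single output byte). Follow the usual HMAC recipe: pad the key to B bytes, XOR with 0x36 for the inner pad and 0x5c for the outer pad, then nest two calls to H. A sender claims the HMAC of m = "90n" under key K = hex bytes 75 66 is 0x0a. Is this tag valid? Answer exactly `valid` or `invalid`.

Key hex bytes 75 66 is 2 bytes ≤ B = 4; zero-pad to 4 bytes: K' = 75 66 00 00.
K' ⊕ ipad = 43 50 36 36; K' ⊕ opad = 29 3a 5c 5c.
Inner hash: sum = 67+80+54+54+57+48+110 = 470; mod 256 = 214 → d6.
Outer hash (recomputed tag): sum = 41+58+92+92+214 = 497; mod 256 = 241 → f1.
Recomputed tag = f1; claimed = 0a → mismatch.

invalid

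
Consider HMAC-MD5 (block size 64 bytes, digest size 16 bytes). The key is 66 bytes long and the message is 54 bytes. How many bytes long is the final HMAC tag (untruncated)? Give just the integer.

The tag is one MD5 digest: 16 bytes.

16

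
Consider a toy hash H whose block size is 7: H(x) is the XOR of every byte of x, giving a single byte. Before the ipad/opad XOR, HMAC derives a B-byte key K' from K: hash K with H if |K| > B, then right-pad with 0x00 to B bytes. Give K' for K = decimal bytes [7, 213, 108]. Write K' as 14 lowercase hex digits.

07d56c00000000

Key decimal bytes [7, 213, 108] = 07 d5 6c is 3 bytes ≤ B = 7; zero-pad to 7 bytes: K' = 07 d5 6c 00 00 00 00.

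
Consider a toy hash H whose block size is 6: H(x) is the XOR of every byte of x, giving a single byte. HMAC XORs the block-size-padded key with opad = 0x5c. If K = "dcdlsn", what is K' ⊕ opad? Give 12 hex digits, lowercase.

Key "dcdlsn" = 64 63 64 6c 73 6e is exactly B = 6 bytes: K' = 64 63 64 6c 73 6e.
XOR each byte with 0x5c: 64⊕5c=38, 63⊕5c=3f, 64⊕5c=38, 6c⊕5c=30, 73⊕5c=2f, 6e⊕5c=32.

383f38302f32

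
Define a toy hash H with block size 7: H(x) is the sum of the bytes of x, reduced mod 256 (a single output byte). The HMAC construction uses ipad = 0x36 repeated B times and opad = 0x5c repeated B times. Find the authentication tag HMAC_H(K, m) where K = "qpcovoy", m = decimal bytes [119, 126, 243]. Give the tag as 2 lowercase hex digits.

58

Key "qpcovoy" = 71 70 63 6f 76 6f 79 is exactly B = 7 bytes: K' = 71 70 63 6f 76 6f 79.
K' ⊕ ipad = 47 46 55 59 40 59 4f.  K' ⊕ opad = 2d 2c 3f 33 2a 33 25.
Inner input = (K'⊕ipad) ∥ m = 47 46 55 59 40 59 4f ∥ 77 7e f3.
Inner hash: sum = 71+70+85+89+64+89+79+119+126+243 = 1035; mod 256 = 11 → 0b.
Outer input = (K'⊕opad) ∥ inner = 2d 2c 3f 33 2a 33 25 ∥ 0b.
Outer hash (tag): sum = 45+44+63+51+42+51+37+11 = 344; mod 256 = 88 → 58.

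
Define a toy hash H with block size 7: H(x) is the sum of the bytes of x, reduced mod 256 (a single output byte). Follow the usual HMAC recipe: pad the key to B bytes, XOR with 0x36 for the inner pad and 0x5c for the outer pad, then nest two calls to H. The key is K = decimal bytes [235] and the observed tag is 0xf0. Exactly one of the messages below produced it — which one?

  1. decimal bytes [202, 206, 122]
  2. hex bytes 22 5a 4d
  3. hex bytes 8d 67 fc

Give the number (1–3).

Key decimal bytes [235] = eb is 1 byte ≤ B = 7; zero-pad to 7 bytes: K' = eb 00 00 00 00 00 00.
K' ⊕ ipad = dd 36 36 36 36 36 36; K' ⊕ opad = b7 5c 5c 5c 5c 5c 5c.
m1: inner = H(dd 36 36 36 36 36 36 ca ce 7a) = 33; tag = H(b7 5c 5c 5c 5c 5c 5c 33) = 12
m2: inner = H(dd 36 36 36 36 36 36 22 5a 4d) = ea; tag = H(b7 5c 5c 5c 5c 5c 5c ea) = c9
m3: inner = H(dd 36 36 36 36 36 36 8d 67 fc) = 11; tag = H(b7 5c 5c 5c 5c 5c 5c 11) = f0 ← matches

3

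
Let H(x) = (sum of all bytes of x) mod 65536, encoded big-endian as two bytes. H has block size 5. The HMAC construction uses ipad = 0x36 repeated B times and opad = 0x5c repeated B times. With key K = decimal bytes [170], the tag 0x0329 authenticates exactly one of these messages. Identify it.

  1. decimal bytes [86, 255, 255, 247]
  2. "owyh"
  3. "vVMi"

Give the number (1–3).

Key decimal bytes [170] = aa is 1 byte ≤ B = 5; zero-pad to 5 bytes: K' = aa 00 00 00 00.
K' ⊕ ipad = 9c 36 36 36 36; K' ⊕ opad = f6 5c 5c 5c 5c.
m1: inner = H(9c 36 36 36 36 56 ff ff f7) = 04 bf; tag = H(f6 5c 5c 5c 5c 04 bf) = 0329 ← matches
m2: inner = H(9c 36 36 36 36 6f 77 79 68) = 03 3b; tag = H(f6 5c 5c 5c 5c 03 3b) = 02a4
m3: inner = H(9c 36 36 36 36 76 56 4d 69) = 02 f6; tag = H(f6 5c 5c 5c 5c 02 f6) = 035e

1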